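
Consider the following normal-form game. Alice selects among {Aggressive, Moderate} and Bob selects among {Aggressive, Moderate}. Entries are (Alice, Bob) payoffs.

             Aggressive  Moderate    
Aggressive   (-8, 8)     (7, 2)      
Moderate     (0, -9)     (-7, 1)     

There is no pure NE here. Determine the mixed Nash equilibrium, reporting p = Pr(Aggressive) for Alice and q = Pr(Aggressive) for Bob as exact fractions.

Each player's mixing probability is pinned down by making the *other* player indifferent.
Bob indifferent between Aggressive and Moderate: p·8 + (1−p)·(-9) = p·2 + (1−p)·1 ⟹ (-9) + 17p = 1 + 1p ⟹ p = 5/8.
Alice indifferent between Aggressive and Moderate: q·(-8) + (1−q)·7 = q·0 + (1−q)·(-7) ⟹ 7 + (-15)q = (-7) + 7q ⟹ q = 7/11.

p = 5/8, q = 7/11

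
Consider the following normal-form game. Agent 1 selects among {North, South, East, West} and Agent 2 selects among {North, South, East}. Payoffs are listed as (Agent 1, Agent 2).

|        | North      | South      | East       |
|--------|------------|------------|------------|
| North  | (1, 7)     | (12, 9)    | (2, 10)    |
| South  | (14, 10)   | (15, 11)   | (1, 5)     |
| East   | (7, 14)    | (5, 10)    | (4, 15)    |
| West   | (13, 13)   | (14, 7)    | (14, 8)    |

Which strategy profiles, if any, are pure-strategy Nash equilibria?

Find each player's best response to every opponent strategy; NE are the intersections.
Agent 1's best responses — vs North: South (payoff 14); vs South: South (payoff 15); vs East: West (payoff 14).
Agent 2's best responses — vs North: East (payoff 10); vs South: South (payoff 11); vs East: East (payoff 15); vs West: North (payoff 13).
The only mutual best response is (South, South); neither player gains by switching there.

(South, South)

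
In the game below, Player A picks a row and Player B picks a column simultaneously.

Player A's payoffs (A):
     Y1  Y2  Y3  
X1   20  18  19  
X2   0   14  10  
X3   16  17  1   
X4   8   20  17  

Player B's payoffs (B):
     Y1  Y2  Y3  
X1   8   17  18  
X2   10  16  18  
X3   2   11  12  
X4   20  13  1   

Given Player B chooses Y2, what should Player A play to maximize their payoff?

With Player B fixed at Y2, Player A's payoffs are: X1 → 18, X2 → 14, X3 → 17, X4 → 20.
The maximum is 20, achieved by X4.

X4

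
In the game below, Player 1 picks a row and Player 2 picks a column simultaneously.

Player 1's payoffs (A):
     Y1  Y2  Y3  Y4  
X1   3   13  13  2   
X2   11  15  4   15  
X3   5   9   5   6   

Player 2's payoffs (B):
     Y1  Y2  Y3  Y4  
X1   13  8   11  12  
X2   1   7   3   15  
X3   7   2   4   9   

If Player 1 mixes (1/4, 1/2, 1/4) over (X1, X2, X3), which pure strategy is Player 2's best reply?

Player 2's best reply maximizes expected payoff against the mix.
Y1: (1/4)·13 + (1/2)·1 + (1/4)·7 = 11/2
Y2: (1/4)·8 + (1/2)·7 + (1/4)·2 = 6
Y3: (1/4)·11 + (1/2)·3 + (1/4)·4 = 21/4
Y4: (1/4)·12 + (1/2)·15 + (1/4)·9 = 51/4
Highest expected payoff is 51/4, from Y4.

Y4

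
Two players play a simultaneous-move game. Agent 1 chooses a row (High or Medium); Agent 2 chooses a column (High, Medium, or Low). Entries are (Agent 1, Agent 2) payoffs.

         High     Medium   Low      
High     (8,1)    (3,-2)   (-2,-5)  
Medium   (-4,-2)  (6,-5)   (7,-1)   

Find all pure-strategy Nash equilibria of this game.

(High, High) and (Medium, Low)

Find each player's best response to every opponent strategy; NE are the intersections.
Agent 1's best responses — vs High: High (payoff 8); vs Medium: Medium (payoff 6); vs Low: Medium (payoff 7).
Agent 2's best responses — vs High: High (payoff 1); vs Medium: Low (payoff -1).
Mutual best responses occur at (High, High) and (Medium, Low); at each, neither player gains by switching.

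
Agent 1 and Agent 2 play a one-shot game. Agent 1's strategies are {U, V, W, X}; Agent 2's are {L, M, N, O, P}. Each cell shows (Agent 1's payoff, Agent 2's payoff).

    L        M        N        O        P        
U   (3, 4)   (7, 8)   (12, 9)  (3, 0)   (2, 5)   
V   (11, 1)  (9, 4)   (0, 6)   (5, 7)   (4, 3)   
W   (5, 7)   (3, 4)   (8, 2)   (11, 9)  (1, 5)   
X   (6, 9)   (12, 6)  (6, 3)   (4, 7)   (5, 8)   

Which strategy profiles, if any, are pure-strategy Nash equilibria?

Find each player's best response to every opponent strategy; NE are the intersections.
Agent 1's best responses — vs L: V (payoff 11); vs M: X (payoff 12); vs N: U (payoff 12); vs O: W (payoff 11); vs P: X (payoff 5).
Agent 2's best responses — vs U: N (payoff 9); vs V: O (payoff 7); vs W: O (payoff 9); vs X: L (payoff 9).
Mutual best responses occur at (U, N) and (W, O); at each, neither player gains by switching.

(U, N) and (W, O)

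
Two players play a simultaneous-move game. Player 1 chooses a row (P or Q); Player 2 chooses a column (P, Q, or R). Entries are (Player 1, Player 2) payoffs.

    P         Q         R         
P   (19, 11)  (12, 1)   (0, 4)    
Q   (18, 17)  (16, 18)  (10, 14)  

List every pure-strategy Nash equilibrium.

A profile is a Nash equilibrium when each player is best-responding to the other.
Player 1's best responses — vs P: P (payoff 19); vs Q: Q (payoff 16); vs R: Q (payoff 10).
Player 2's best responses — vs P: P (payoff 11); vs Q: Q (payoff 18).
Mutual best responses occur at (P, P) and (Q, Q); at each, neither player gains by switching.

(P, P) and (Q, Q)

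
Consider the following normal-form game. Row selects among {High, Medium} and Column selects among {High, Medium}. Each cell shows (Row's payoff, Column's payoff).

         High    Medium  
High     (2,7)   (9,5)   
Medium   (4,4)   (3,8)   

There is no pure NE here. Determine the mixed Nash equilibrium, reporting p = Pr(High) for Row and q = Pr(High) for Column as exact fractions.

p = 2/3, q = 3/4

Each player's mixing probability is pinned down by making the *other* player indifferent.
Column indifferent between High and Medium: p·7 + (1−p)·4 = p·5 + (1−p)·8 ⟹ 4 + 3p = 8 + (-3)p ⟹ p = 2/3.
Row indifferent between High and Medium: q·2 + (1−q)·9 = q·4 + (1−q)·3 ⟹ 9 + (-7)q = 3 + 1q ⟹ q = 3/4.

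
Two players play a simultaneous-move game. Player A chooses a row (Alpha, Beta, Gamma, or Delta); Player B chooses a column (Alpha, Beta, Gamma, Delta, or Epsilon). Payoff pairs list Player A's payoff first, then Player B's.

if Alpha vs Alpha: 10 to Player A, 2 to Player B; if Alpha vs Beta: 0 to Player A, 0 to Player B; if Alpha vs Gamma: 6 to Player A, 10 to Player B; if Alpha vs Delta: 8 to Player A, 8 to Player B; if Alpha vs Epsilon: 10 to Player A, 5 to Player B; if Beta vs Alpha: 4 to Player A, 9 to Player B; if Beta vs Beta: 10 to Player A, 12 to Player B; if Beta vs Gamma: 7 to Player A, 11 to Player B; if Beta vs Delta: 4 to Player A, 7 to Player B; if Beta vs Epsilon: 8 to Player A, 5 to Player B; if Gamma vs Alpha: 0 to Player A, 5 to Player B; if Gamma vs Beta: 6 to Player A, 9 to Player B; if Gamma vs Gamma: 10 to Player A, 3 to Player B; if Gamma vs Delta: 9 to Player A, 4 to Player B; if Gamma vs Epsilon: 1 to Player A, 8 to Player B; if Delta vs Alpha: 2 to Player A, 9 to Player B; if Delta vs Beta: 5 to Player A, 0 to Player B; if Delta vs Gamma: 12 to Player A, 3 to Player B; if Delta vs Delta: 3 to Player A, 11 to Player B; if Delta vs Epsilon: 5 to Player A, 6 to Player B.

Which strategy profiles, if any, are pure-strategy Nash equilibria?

A profile is a Nash equilibrium when each player is best-responding to the other.
Player A's best responses — vs Alpha: Alpha (payoff 10); vs Beta: Beta (payoff 10); vs Gamma: Delta (payoff 12); vs Delta: Gamma (payoff 9); vs Epsilon: Alpha (payoff 10).
Player B's best responses — vs Alpha: Gamma (payoff 10); vs Beta: Beta (payoff 12); vs Gamma: Beta (payoff 9); vs Delta: Delta (payoff 11).
The only mutual best response is (Beta, Beta); neither player gains by switching there.

(Beta, Beta)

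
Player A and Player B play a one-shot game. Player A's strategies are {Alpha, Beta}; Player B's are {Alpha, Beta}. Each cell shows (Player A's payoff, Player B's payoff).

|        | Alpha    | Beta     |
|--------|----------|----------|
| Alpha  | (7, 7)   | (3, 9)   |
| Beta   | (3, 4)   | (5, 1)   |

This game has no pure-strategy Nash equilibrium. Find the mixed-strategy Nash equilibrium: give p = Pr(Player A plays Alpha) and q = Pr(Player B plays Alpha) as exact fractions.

Each player's mixing probability is pinned down by making the *other* player indifferent.
Player B indifferent between Alpha and Beta: p·7 + (1−p)·4 = p·9 + (1−p)·1 ⟹ 4 + 3p = 1 + 8p ⟹ p = 3/5.
Player A indifferent between Alpha and Beta: q·7 + (1−q)·3 = q·3 + (1−q)·5 ⟹ 3 + 4q = 5 + (-2)q ⟹ q = 1/3.

p = 3/5, q = 1/3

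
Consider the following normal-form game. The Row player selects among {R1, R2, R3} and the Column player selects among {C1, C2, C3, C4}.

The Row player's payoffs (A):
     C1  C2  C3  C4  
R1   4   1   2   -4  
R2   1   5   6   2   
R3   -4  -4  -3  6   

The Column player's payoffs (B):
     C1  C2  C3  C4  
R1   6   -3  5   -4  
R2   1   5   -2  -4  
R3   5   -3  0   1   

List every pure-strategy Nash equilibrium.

A profile is a Nash equilibrium when each player is best-responding to the other.
The Row player's best responses — vs C1: R1 (payoff 4); vs C2: R2 (payoff 5); vs C3: R2 (payoff 6); vs C4: R3 (payoff 6).
The Column player's best responses — vs R1: C1 (payoff 6); vs R2: C2 (payoff 5); vs R3: C1 (payoff 5).
Mutual best responses occur at (R1, C1) and (R2, C2); at each, neither player gains by switching.

(R1, C1) and (R2, C2)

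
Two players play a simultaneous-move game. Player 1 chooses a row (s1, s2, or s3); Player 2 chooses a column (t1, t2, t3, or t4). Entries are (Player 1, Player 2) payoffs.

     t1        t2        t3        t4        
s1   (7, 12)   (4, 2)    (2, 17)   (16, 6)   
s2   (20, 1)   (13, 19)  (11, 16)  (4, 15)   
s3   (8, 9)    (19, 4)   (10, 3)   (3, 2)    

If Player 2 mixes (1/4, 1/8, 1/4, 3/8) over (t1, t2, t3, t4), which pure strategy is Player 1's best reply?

Player 1's best reply maximizes expected payoff against the mix.
s1: (1/4)·7 + (1/8)·4 + (1/4)·2 + (3/8)·16 = 35/4
s2: (1/4)·20 + (1/8)·13 + (1/4)·11 + (3/8)·4 = 87/8
s3: (1/4)·8 + (1/8)·19 + (1/4)·10 + (3/8)·3 = 8
Highest expected payoff is 87/8, from s2.

s2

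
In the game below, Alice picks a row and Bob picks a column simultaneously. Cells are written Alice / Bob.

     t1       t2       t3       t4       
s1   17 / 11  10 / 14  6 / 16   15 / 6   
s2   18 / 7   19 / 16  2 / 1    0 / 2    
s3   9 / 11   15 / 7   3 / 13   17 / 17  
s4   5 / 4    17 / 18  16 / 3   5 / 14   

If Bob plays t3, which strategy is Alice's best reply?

s4

With Bob fixed at t3, Alice's payoffs are: s1 → 6, s2 → 2, s3 → 3, s4 → 16.
The maximum is 16, achieved by s4.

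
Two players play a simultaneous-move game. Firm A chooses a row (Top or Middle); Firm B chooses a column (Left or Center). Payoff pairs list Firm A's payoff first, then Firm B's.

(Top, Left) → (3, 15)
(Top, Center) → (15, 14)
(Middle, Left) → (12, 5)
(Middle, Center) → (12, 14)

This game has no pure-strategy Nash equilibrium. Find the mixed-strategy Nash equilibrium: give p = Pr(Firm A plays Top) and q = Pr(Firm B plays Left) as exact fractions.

In a mixed NE each player is indifferent between their pure strategies, so the opponent's mix sets the indifference.
Firm B indifferent between Left and Center: p·15 + (1−p)·5 = p·14 + (1−p)·14 ⟹ 5 + 10p = 14 + 0p ⟹ p = 9/10.
Firm A indifferent between Top and Middle: q·3 + (1−q)·15 = q·12 + (1−q)·12 ⟹ 15 + (-12)q = 12 + 0q ⟹ q = 1/4.

p = 9/10, q = 1/4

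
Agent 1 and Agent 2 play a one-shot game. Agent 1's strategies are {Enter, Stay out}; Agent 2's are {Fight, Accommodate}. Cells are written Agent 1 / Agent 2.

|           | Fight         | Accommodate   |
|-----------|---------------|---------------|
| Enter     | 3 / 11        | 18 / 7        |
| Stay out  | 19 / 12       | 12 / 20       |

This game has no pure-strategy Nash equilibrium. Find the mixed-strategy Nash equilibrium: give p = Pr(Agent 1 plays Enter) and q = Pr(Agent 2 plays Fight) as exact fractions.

Each player's mixing probability is pinned down by making the *other* player indifferent.
Agent 2 indifferent between Fight and Accommodate: p·11 + (1−p)·12 = p·7 + (1−p)·20 ⟹ 12 + (-1)p = 20 + (-13)p ⟹ p = 2/3.
Agent 1 indifferent between Enter and Stay out: q·3 + (1−q)·18 = q·19 + (1−q)·12 ⟹ 18 + (-15)q = 12 + 7q ⟹ q = 3/11.

p = 2/3, q = 3/11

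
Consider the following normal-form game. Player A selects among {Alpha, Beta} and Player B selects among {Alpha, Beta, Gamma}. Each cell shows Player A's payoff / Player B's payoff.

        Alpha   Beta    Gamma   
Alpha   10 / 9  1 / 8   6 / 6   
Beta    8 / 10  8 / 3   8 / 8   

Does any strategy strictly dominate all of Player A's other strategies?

None

A strategy is strictly dominant if it gives Player A a strictly higher payoff than every other strategy, against every choice by the opponent.
Alpha is not dominant: against Beta, Beta gives 8 > 1.
Beta is not dominant: against Alpha, Alpha gives 10 > 8.
No single strategy is best against every opponent action.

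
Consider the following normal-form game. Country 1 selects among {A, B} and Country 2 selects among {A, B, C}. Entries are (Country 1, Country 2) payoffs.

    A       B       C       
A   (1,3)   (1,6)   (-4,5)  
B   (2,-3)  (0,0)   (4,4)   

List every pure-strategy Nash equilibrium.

A profile is a Nash equilibrium when each player is best-responding to the other.
Country 1's best responses — vs A: B (payoff 2); vs B: A (payoff 1); vs C: B (payoff 4).
Country 2's best responses — vs A: B (payoff 6); vs B: C (payoff 4).
Mutual best responses occur at (A, B) and (B, C); at each, neither player gains by switching.

(A, B) and (B, C)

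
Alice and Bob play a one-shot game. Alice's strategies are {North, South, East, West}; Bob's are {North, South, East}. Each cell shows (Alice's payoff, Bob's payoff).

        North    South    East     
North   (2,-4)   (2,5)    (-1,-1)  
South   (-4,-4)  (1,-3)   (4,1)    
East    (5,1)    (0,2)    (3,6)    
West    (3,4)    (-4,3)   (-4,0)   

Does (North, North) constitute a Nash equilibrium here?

Holding Bob at North: Alice gets 2 from North but could get 5 by switching to East. Alice has a profitable deviation.

No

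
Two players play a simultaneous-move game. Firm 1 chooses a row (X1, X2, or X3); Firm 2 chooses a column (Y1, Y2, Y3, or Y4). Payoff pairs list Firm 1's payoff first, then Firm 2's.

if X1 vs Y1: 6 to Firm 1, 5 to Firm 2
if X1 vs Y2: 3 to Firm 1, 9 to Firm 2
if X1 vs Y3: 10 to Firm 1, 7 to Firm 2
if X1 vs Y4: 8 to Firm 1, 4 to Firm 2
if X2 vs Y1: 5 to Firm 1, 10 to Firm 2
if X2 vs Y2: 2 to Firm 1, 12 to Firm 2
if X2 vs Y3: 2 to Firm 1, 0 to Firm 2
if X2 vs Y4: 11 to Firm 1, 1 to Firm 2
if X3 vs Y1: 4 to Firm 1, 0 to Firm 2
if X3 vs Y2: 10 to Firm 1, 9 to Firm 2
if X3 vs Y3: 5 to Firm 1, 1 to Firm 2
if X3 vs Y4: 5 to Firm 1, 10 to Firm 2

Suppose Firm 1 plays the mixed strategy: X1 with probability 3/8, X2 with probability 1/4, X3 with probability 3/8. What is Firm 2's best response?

Firm 2's best reply maximizes expected payoff against the mix.
Y1: (3/8)·5 + (1/4)·10 + (3/8)·0 = 35/8
Y2: (3/8)·9 + (1/4)·12 + (3/8)·9 = 39/4
Y3: (3/8)·7 + (1/4)·0 + (3/8)·1 = 3
Y4: (3/8)·4 + (1/4)·1 + (3/8)·10 = 11/2
Highest expected payoff is 39/4, from Y2.

Y2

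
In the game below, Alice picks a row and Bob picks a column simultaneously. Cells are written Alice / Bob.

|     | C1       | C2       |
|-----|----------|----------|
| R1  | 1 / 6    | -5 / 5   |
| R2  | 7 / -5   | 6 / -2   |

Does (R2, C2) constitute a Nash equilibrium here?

Holding Bob at C2: Alice gets 6 from R2, versus -5 from R1. No profitable deviation for Alice.
Holding Alice at R2: Bob gets -2 from C2, versus -5 from C1. No profitable deviation for Bob either.

Yes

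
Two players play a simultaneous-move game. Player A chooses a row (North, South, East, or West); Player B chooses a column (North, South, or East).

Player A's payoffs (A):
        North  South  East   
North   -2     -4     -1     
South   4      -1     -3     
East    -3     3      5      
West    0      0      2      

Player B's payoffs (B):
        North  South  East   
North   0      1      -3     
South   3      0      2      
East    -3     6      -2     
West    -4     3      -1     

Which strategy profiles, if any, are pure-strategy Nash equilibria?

(South, North) and (East, South)

Find each player's best response to every opponent strategy; NE are the intersections.
Player A's best responses — vs North: South (payoff 4); vs South: East (payoff 3); vs East: East (payoff 5).
Player B's best responses — vs North: South (payoff 1); vs South: North (payoff 3); vs East: South (payoff 6); vs West: South (payoff 3).
Mutual best responses occur at (South, North) and (East, South); at each, neither player gains by switching.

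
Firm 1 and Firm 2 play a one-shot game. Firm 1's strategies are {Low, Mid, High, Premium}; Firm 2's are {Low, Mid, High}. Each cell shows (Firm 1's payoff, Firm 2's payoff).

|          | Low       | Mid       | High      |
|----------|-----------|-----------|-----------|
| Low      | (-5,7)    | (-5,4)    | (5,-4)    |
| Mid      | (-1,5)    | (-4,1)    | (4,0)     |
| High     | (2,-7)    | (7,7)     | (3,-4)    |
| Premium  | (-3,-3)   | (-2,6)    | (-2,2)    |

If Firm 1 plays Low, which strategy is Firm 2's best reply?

Low

With Firm 1 fixed at Low, Firm 2's payoffs are: Low → 7, Mid → 4, High → -4.
The maximum is 7, achieved by Low.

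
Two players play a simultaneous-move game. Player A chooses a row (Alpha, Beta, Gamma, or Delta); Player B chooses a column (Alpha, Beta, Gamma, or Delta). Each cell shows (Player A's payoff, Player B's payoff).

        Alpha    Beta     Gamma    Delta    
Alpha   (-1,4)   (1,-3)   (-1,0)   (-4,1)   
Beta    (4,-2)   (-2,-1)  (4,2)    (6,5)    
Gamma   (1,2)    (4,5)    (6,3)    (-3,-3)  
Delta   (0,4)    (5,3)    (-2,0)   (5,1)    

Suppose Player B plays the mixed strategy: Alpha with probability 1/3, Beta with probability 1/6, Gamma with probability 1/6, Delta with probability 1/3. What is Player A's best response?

Compute Player A's expected payoff from each pure strategy against the given mix.
Alpha: (1/3)·(-1) + (1/6)·1 + (1/6)·(-1) + (1/3)·(-4) = -5/3
Beta: (1/3)·4 + (1/6)·(-2) + (1/6)·4 + (1/3)·6 = 11/3
Gamma: (1/3)·1 + (1/6)·4 + (1/6)·6 + (1/3)·(-3) = 1
Delta: (1/3)·0 + (1/6)·5 + (1/6)·(-2) + (1/3)·5 = 13/6
Highest expected payoff is 11/3, from Beta.

Beta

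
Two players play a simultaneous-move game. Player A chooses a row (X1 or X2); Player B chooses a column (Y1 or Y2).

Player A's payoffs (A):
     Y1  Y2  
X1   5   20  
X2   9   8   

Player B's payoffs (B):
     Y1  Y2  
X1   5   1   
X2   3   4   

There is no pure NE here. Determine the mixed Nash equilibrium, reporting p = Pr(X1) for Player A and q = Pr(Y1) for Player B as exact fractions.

p = 1/5, q = 3/4

In a mixed NE each player is indifferent between their pure strategies, so the opponent's mix sets the indifference.
Player B indifferent between Y1 and Y2: p·5 + (1−p)·3 = p·1 + (1−p)·4 ⟹ 3 + 2p = 4 + (-3)p ⟹ p = 1/5.
Player A indifferent between X1 and X2: q·5 + (1−q)·20 = q·9 + (1−q)·8 ⟹ 20 + (-15)q = 8 + 1q ⟹ q = 3/4.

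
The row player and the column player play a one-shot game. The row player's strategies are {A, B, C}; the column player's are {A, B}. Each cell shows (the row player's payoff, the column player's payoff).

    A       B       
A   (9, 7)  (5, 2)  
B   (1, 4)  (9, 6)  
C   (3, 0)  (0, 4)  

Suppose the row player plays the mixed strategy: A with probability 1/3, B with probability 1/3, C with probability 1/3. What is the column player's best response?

B

The column player's best reply maximizes expected payoff against the mix.
A: (1/3)·7 + (1/3)·4 + (1/3)·0 = 11/3
B: (1/3)·2 + (1/3)·6 + (1/3)·4 = 4
Highest expected payoff is 4, from B.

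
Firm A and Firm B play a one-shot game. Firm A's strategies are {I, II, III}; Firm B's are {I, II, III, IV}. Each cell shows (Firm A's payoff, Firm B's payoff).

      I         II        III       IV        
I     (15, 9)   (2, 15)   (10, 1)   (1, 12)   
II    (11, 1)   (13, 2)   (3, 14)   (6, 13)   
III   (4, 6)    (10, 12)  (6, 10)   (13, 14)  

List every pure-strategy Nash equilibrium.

(III, IV)

Check mutual best responses: a cell is a NE iff neither player can gain by unilaterally deviating.
Firm A's best responses — vs I: I (payoff 15); vs II: II (payoff 13); vs III: I (payoff 10); vs IV: III (payoff 13).
Firm B's best responses — vs I: II (payoff 15); vs II: III (payoff 14); vs III: IV (payoff 14).
The only mutual best response is (III, IV); neither player gains by switching there.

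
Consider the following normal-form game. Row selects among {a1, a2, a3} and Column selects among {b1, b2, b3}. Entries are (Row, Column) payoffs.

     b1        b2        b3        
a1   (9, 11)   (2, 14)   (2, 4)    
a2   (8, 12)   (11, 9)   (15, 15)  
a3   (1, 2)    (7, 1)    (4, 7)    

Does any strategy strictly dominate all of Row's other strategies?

No strictly dominant strategy

A strategy is strictly dominant if it gives Row a strictly higher payoff than every other strategy, against every choice by the opponent.
a1 is not dominant: against b2, a2 gives 11 > 2.
a2 is not dominant: against b1, a1 gives 9 > 8.
a3 is not dominant: against b1, a1 gives 9 > 1.
No single strategy is best against every opponent action.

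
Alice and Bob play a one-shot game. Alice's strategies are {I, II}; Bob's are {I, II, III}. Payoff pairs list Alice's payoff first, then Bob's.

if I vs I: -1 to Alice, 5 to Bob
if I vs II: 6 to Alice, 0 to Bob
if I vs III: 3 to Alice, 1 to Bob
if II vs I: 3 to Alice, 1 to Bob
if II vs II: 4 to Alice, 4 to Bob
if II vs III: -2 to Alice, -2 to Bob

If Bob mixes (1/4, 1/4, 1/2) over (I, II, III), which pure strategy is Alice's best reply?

Compute Alice's expected payoff from each pure strategy against the given mix.
I: (1/4)·(-1) + (1/4)·6 + (1/2)·3 = 11/4
II: (1/4)·3 + (1/4)·4 + (1/2)·(-2) = 3/4
Highest expected payoff is 11/4, from I.

I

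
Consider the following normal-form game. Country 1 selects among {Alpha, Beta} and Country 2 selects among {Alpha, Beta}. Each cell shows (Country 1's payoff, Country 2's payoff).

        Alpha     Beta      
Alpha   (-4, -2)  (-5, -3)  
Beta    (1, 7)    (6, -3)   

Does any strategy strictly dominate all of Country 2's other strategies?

Alpha

A strategy is strictly dominant if it gives Country 2 a strictly higher payoff than every other strategy, against every choice by the opponent.
Alpha strictly dominates: vs Alpha: -2 > -3; vs Beta: 7 > -3.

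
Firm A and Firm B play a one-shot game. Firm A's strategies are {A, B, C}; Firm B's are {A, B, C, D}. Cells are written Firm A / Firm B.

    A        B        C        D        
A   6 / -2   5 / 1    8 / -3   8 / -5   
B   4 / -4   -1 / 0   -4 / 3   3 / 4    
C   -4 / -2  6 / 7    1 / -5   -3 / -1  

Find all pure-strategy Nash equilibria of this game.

A profile is a Nash equilibrium when each player is best-responding to the other.
Firm A's best responses — vs A: A (payoff 6); vs B: C (payoff 6); vs C: A (payoff 8); vs D: A (payoff 8).
Firm B's best responses — vs A: B (payoff 1); vs B: D (payoff 4); vs C: B (payoff 7).
The only mutual best response is (C, B); neither player gains by switching there.

(C, B)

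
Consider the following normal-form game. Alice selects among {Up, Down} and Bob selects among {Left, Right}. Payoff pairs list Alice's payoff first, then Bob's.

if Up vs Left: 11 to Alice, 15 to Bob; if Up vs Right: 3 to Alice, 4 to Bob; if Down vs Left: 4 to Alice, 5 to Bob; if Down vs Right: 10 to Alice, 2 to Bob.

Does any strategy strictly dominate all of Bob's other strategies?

Left

Check whether one of Bob's strategies beats all alternatives regardless of what the opponent does.
Left strictly dominates: vs Up: 15 > 4; vs Down: 5 > 2.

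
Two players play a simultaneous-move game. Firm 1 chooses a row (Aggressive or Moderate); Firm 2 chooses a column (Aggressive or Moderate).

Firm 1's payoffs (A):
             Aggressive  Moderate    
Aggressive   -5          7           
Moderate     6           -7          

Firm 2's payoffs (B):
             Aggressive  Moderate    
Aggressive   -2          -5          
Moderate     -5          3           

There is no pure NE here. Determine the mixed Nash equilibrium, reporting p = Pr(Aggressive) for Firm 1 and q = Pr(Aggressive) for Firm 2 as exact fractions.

p = 8/11, q = 14/25

Each player's mixing probability is pinned down by making the *other* player indifferent.
Firm 2 indifferent between Aggressive and Moderate: p·(-2) + (1−p)·(-5) = p·(-5) + (1−p)·3 ⟹ (-5) + 3p = 3 + (-8)p ⟹ p = 8/11.
Firm 1 indifferent between Aggressive and Moderate: q·(-5) + (1−q)·7 = q·6 + (1−q)·(-7) ⟹ 7 + (-12)q = (-7) + 13q ⟹ q = 14/25.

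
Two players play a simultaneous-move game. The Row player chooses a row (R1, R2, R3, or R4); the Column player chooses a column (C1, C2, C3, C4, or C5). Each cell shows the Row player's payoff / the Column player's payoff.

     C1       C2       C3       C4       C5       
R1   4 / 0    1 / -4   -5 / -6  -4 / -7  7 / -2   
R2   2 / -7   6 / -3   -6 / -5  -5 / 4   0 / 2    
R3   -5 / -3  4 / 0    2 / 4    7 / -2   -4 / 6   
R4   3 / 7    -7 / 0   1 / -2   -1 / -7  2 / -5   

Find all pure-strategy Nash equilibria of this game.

A profile is a Nash equilibrium when each player is best-responding to the other.
The Row player's best responses — vs C1: R1 (payoff 4); vs C2: R2 (payoff 6); vs C3: R3 (payoff 2); vs C4: R3 (payoff 7); vs C5: R1 (payoff 7).
The Column player's best responses — vs R1: C1 (payoff 0); vs R2: C4 (payoff 4); vs R3: C5 (payoff 6); vs R4: C1 (payoff 7).
The only mutual best response is (R1, C1); neither player gains by switching there.

(R1, C1)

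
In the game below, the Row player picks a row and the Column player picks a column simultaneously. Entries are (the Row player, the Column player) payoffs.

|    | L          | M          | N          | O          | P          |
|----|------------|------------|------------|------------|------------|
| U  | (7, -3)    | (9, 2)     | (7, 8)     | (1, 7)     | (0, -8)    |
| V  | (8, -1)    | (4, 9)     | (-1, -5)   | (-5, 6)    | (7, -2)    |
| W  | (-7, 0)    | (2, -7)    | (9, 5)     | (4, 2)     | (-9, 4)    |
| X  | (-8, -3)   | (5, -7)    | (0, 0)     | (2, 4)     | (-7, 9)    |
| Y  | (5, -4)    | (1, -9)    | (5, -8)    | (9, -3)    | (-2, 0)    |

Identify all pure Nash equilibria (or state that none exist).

Find each player's best response to every opponent strategy; NE are the intersections.
The Row player's best responses — vs L: V (payoff 8); vs M: U (payoff 9); vs N: W (payoff 9); vs O: Y (payoff 9); vs P: V (payoff 7).
The Column player's best responses — vs U: N (payoff 8); vs V: M (payoff 9); vs W: N (payoff 5); vs X: P (payoff 9); vs Y: P (payoff 0).
The only mutual best response is (W, N); neither player gains by switching there.

(W, N)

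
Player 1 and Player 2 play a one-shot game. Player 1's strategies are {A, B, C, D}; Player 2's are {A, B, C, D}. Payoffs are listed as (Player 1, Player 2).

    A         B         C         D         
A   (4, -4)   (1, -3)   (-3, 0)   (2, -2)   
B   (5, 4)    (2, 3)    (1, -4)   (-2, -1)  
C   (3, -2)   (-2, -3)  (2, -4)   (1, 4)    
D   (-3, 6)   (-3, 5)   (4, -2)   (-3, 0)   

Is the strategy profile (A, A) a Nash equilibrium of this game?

Holding Player 2 at A: Player 1 gets 4 from A but could get 5 by switching to B. Player 1 has a profitable deviation.

No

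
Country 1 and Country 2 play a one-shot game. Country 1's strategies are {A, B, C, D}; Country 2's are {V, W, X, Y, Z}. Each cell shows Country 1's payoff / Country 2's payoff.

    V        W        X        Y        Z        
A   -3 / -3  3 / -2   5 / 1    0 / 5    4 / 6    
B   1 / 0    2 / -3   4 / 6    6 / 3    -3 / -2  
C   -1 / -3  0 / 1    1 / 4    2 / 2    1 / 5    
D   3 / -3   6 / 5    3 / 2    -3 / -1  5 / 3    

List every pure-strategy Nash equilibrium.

Check mutual best responses: a cell is a NE iff neither player can gain by unilaterally deviating.
Country 1's best responses — vs V: D (payoff 3); vs W: D (payoff 6); vs X: A (payoff 5); vs Y: B (payoff 6); vs Z: D (payoff 5).
Country 2's best responses — vs A: Z (payoff 6); vs B: X (payoff 6); vs C: Z (payoff 5); vs D: W (payoff 5).
The only mutual best response is (D, W); neither player gains by switching there.

(D, W)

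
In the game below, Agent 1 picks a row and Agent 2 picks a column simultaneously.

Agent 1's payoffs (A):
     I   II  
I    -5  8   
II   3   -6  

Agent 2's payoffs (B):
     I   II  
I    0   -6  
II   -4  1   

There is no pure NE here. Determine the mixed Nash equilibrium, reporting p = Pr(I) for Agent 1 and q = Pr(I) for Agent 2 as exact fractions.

p = 5/11, q = 7/11

In a mixed NE each player is indifferent between their pure strategies, so the opponent's mix sets the indifference.
Agent 2 indifferent between I and II: p·0 + (1−p)·(-4) = p·(-6) + (1−p)·1 ⟹ (-4) + 4p = 1 + (-7)p ⟹ p = 5/11.
Agent 1 indifferent between I and II: q·(-5) + (1−q)·8 = q·3 + (1−q)·(-6) ⟹ 8 + (-13)q = (-6) + 9q ⟹ q = 7/11.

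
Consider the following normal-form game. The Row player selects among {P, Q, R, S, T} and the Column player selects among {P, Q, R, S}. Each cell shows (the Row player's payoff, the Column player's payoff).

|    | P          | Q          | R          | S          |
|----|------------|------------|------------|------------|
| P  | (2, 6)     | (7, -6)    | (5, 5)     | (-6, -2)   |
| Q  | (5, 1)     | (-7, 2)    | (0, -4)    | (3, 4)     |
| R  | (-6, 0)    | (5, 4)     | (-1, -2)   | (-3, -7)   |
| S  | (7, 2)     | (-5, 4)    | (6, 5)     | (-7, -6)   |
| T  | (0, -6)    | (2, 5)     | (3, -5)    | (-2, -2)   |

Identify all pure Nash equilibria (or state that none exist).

(Q, S) and (S, R)

Find each player's best response to every opponent strategy; NE are the intersections.
The Row player's best responses — vs P: S (payoff 7); vs Q: P (payoff 7); vs R: S (payoff 6); vs S: Q (payoff 3).
The Column player's best responses — vs P: P (payoff 6); vs Q: S (payoff 4); vs R: Q (payoff 4); vs S: R (payoff 5); vs T: Q (payoff 5).
Mutual best responses occur at (Q, S) and (S, R); at each, neither player gains by switching.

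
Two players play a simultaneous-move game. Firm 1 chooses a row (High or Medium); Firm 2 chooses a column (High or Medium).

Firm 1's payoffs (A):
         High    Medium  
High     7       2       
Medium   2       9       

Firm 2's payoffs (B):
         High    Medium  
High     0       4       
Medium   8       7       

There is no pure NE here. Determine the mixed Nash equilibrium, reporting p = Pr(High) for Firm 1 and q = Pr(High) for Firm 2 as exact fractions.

In a mixed NE each player is indifferent between their pure strategies, so the opponent's mix sets the indifference.
Firm 2 indifferent between High and Medium: p·0 + (1−p)·8 = p·4 + (1−p)·7 ⟹ 8 + (-8)p = 7 + (-3)p ⟹ p = 1/5.
Firm 1 indifferent between High and Medium: q·7 + (1−q)·2 = q·2 + (1−q)·9 ⟹ 2 + 5q = 9 + (-7)q ⟹ q = 7/12.

p = 1/5, q = 7/12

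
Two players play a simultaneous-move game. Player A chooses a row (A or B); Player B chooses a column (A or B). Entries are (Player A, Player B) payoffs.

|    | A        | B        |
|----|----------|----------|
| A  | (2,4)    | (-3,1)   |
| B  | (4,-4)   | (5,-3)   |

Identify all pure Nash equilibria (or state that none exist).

Check mutual best responses: a cell is a NE iff neither player can gain by unilaterally deviating.
Player A's best responses — vs A: B (payoff 4); vs B: B (payoff 5).
Player B's best responses — vs A: A (payoff 4); vs B: B (payoff -3).
The only mutual best response is (B, B); neither player gains by switching there.

(B, B)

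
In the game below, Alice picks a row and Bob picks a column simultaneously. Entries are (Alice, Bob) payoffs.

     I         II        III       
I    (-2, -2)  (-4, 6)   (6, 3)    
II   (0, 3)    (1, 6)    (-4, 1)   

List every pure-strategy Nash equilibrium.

(II, II)

Check mutual best responses: a cell is a NE iff neither player can gain by unilaterally deviating.
Alice's best responses — vs I: II (payoff 0); vs II: II (payoff 1); vs III: I (payoff 6).
Bob's best responses — vs I: II (payoff 6); vs II: II (payoff 6).
The only mutual best response is (II, II); neither player gains by switching there.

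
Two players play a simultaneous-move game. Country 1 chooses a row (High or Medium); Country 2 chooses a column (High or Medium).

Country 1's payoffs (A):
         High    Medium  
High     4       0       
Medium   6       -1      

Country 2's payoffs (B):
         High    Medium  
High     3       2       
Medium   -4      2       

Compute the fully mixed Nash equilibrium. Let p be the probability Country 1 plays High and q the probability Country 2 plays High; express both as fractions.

In a mixed NE each player is indifferent between their pure strategies, so the opponent's mix sets the indifference.
Country 2 indifferent between High and Medium: p·3 + (1−p)·(-4) = p·2 + (1−p)·2 ⟹ (-4) + 7p = 2 + 0p ⟹ p = 6/7.
Country 1 indifferent between High and Medium: q·4 + (1−q)·0 = q·6 + (1−q)·(-1) ⟹ 0 + 4q = (-1) + 7q ⟹ q = 1/3.

p = 6/7, q = 1/3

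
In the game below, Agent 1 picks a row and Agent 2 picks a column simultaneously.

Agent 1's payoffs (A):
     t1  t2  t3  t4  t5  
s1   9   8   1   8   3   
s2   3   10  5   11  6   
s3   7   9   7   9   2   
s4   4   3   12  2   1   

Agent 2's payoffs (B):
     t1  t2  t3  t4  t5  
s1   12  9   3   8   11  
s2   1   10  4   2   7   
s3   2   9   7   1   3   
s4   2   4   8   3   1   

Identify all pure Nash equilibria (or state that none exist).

(s1, t1), (s2, t2), and (s4, t3)

Find each player's best response to every opponent strategy; NE are the intersections.
Agent 1's best responses — vs t1: s1 (payoff 9); vs t2: s2 (payoff 10); vs t3: s4 (payoff 12); vs t4: s2 (payoff 11); vs t5: s2 (payoff 6).
Agent 2's best responses — vs s1: t1 (payoff 12); vs s2: t2 (payoff 10); vs s3: t2 (payoff 9); vs s4: t3 (payoff 8).
Mutual best responses occur at (s1, t1), (s2, t2), and (s4, t3); at each, neither player gains by switching.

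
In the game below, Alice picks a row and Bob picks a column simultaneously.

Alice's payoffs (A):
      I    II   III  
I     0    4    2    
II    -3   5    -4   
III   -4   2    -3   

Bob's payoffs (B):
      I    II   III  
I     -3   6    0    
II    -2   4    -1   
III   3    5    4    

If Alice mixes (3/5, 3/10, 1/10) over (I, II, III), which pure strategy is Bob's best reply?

II

Bob's best reply maximizes expected payoff against the mix.
I: (3/5)·(-3) + (3/10)·(-2) + (1/10)·3 = -21/10
II: (3/5)·6 + (3/10)·4 + (1/10)·5 = 53/10
III: (3/5)·0 + (3/10)·(-1) + (1/10)·4 = 1/10
Highest expected payoff is 53/10, from II.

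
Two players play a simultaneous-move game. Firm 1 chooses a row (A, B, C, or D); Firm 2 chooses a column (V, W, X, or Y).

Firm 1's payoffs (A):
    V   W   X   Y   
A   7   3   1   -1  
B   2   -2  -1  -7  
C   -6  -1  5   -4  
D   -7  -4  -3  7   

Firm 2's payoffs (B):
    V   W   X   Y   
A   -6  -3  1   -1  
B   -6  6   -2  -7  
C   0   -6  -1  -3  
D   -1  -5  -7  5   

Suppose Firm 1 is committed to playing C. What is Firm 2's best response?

With Firm 1 fixed at C, Firm 2's payoffs are: V → 0, W → -6, X → -1, Y → -3.
The maximum is 0, achieved by V.

V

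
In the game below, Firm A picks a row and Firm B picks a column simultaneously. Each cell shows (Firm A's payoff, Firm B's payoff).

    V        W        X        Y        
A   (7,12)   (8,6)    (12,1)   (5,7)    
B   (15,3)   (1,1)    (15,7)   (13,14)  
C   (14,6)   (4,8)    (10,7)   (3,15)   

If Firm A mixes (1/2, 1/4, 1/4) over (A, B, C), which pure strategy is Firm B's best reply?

Firm B's best reply maximizes expected payoff against the mix.
V: (1/2)·12 + (1/4)·3 + (1/4)·6 = 33/4
W: (1/2)·6 + (1/4)·1 + (1/4)·8 = 21/4
X: (1/2)·1 + (1/4)·7 + (1/4)·7 = 4
Y: (1/2)·7 + (1/4)·14 + (1/4)·15 = 43/4
Highest expected payoff is 43/4, from Y.

Y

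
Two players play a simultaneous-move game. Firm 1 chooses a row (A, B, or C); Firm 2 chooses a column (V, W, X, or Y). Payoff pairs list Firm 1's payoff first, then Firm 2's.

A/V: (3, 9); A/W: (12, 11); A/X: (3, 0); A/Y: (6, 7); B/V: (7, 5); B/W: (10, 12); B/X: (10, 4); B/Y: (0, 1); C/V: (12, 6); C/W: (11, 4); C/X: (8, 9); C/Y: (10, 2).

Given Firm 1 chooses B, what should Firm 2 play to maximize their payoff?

With Firm 1 fixed at B, Firm 2's payoffs are: V → 5, W → 12, X → 4, Y → 1.
The maximum is 12, achieved by W.

W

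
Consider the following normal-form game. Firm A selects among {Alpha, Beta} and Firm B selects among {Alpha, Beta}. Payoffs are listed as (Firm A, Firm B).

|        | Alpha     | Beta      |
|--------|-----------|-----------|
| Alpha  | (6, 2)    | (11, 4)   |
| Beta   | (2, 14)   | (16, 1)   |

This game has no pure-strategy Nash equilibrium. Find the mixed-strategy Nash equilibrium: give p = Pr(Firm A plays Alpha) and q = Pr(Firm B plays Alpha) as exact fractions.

In a mixed NE each player is indifferent between their pure strategies, so the opponent's mix sets the indifference.
Firm B indifferent between Alpha and Beta: p·2 + (1−p)·14 = p·4 + (1−p)·1 ⟹ 14 + (-12)p = 1 + 3p ⟹ p = 13/15.
Firm A indifferent between Alpha and Beta: q·6 + (1−q)·11 = q·2 + (1−q)·16 ⟹ 11 + (-5)q = 16 + (-14)q ⟹ q = 5/9.

p = 13/15, q = 5/9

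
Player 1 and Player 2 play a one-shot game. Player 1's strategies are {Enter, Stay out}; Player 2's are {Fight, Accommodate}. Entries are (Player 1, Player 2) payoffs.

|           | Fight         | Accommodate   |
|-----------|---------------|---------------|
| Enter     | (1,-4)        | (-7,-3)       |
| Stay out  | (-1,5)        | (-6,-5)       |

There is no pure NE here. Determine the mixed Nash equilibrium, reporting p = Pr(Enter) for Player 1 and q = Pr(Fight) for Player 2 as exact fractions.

In a mixed NE each player is indifferent between their pure strategies, so the opponent's mix sets the indifference.
Player 2 indifferent between Fight and Accommodate: p·(-4) + (1−p)·5 = p·(-3) + (1−p)·(-5) ⟹ 5 + (-9)p = (-5) + 2p ⟹ p = 10/11.
Player 1 indifferent between Enter and Stay out: q·1 + (1−q)·(-7) = q·(-1) + (1−q)·(-6) ⟹ (-7) + 8q = (-6) + 5q ⟹ q = 1/3.

p = 10/11, q = 1/3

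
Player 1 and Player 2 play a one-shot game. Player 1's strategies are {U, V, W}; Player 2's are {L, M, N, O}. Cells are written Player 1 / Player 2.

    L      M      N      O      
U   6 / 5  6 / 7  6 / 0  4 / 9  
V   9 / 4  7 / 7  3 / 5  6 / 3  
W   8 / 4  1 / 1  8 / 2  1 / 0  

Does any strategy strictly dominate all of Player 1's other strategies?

None

Check whether one of Player 1's strategies beats all alternatives regardless of what the opponent does.
U is not dominant: against L, V gives 9 > 6.
V is not dominant: against N, U gives 6 > 3.
W is not dominant: against L, V gives 9 > 8.
No single strategy is best against every opponent action.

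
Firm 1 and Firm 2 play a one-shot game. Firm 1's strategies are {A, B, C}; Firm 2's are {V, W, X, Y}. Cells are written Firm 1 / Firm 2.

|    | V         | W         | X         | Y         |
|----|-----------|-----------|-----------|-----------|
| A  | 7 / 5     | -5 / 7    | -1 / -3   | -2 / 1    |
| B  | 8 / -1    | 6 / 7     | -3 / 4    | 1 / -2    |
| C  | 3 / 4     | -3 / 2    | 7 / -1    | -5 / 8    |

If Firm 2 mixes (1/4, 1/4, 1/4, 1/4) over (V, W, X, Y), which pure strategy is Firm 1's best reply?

B

Firm 1's best reply maximizes expected payoff against the mix.
A: (1/4)·7 + (1/4)·(-5) + (1/4)·(-1) + (1/4)·(-2) = -1/4
B: (1/4)·8 + (1/4)·6 + (1/4)·(-3) + (1/4)·1 = 3
C: (1/4)·3 + (1/4)·(-3) + (1/4)·7 + (1/4)·(-5) = 1/2
Highest expected payoff is 3, from B.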